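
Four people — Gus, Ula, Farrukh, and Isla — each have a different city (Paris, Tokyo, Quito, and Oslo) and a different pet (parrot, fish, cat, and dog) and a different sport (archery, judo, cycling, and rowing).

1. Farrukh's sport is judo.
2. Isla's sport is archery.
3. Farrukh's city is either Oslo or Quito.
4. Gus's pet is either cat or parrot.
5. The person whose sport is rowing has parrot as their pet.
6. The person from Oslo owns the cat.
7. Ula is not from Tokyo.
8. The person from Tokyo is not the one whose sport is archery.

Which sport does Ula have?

cycling

Clue 1 rules out judo for Ula's sport.
With clues 1–2, archery is impossible for Ula's sport.
With clues 1–8, rowing is impossible for Ula's sport.
That leaves cycling.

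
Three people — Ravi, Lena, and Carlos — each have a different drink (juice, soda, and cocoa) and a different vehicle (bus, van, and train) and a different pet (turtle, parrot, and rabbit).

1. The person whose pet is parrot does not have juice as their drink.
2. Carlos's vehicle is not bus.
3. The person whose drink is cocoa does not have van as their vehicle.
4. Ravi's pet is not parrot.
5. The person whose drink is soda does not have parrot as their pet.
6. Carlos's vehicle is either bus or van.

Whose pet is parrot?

With clues 1–4, Ravi is impossible for the one with pet parrot.
With clues 1–6, Carlos is impossible for the one with pet parrot.
That leaves Lena.

Lena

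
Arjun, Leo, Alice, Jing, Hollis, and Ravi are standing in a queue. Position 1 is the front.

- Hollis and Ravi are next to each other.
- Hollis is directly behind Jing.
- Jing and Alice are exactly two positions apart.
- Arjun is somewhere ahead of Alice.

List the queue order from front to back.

Arjun, Alice, Leo, Jing, Hollis, Ravi

From clues 1–2: Jing is in {1,2,3,4}.
From clues 1–3: Alice is in {1,2}.
From clues 1–4: Arjun → position 1, Alice → position 2, Leo → position 3, Jing → position 4, Hollis → position 5, Ravi → position 6.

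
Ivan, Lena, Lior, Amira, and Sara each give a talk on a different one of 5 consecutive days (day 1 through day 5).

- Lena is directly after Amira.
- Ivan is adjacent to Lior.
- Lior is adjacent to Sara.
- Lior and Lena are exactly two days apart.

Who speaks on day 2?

With clues 1–2, Sara is ruled out for day 2.
With clues 1–3, Amira and Ivan are ruled out for day 2.
With clues 1–4, Lior is ruled out for day 2.
So day 2 is Lena.

Lena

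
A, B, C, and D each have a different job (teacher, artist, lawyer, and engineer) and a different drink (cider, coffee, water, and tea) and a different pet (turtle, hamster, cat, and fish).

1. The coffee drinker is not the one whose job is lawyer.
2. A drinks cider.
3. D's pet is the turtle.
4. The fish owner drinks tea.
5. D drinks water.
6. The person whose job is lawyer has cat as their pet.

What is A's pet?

With clues 1–3, turtle is impossible for A's pet.
With clues 1–4, fish is impossible for A's pet.
With clues 1–6, hamster is impossible for A's pet.
That leaves cat.

cat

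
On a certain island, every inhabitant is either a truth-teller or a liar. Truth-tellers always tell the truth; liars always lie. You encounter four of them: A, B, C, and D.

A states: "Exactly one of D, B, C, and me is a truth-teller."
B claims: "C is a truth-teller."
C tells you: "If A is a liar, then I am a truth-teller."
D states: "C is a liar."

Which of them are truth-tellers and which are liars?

A: liar, B: truth-teller, C: truth-teller, D: liar

Consider A. Suppose A is a truth-teller.
Then no assignment of the remaining roles makes every statement match its speaker's type — contradiction.
So A is a liar.
Consider B. Suppose B is a liar.
Then no assignment of the remaining roles makes every statement match its speaker's type — contradiction.
So B is a truth-teller.
Consider C. Suppose C is a liar.
Then B's statement comes out false, contradicting B being a truth-teller.
So C is a truth-teller.
With that fixed, D's statement is false, so D is a liar.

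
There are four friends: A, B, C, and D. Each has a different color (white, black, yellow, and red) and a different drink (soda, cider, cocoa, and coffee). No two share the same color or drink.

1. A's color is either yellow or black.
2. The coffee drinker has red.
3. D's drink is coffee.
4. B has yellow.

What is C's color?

white

With clues 1–3, red is impossible for C's color.
With clues 1–4, black and yellow are impossible for C's color.
That leaves white.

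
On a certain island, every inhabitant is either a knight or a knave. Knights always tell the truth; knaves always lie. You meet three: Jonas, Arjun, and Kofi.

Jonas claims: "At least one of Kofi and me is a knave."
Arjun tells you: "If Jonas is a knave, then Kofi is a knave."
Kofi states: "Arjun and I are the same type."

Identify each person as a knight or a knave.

Jonas: knight, Arjun: knight, Kofi: knave

Consider Jonas. Suppose Jonas is a knave.
Then Jonas's own statement would have to be false, but it can't be — contradiction.
So Jonas is a knight.
With that fixed, Arjun's statement is true, so Arjun is a knight.
Consider Kofi. Suppose Kofi is a knight.
Then Jonas's statement comes out false, contradicting Jonas being a knight.
So Kofi is a knave.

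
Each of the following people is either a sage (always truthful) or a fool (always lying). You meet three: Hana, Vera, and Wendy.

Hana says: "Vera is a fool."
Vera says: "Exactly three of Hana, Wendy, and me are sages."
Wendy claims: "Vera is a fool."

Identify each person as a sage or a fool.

Hana: sage, Vera: fool, Wendy: sage

Consider Hana. Suppose Hana is a fool.
Then no assignment of the remaining roles makes every statement match its speaker's type — contradiction.
So Hana is a sage.
Consider Vera. Suppose Vera is a sage.
Then Hana's statement comes out false, contradicting Hana being a sage.
So Vera is a fool.
With that fixed, Wendy's statement is true, so Wendy is a sage.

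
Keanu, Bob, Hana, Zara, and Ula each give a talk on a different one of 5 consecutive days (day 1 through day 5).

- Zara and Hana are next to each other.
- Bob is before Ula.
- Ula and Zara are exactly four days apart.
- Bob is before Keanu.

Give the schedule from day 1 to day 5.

From clues 1–2: Bob is in {1,2,3,4}.
From clues 1–3: Zara → day 1, Hana → day 2, Ula → day 5.
From clues 1–4: Bob → day 3, Keanu → day 4.

Zara, Hana, Bob, Keanu, Ula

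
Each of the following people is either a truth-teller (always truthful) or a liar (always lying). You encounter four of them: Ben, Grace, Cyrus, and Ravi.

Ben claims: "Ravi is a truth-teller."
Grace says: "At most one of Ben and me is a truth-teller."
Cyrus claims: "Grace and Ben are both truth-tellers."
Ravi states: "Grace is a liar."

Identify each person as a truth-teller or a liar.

Consider Ben. Suppose Ben is a truth-teller.
Then whichever role Grace has, Grace's statement has the wrong truth value — contradiction.
So Ben is a liar.
With that fixed, Grace's statement is true, so Grace is a truth-teller.
With that fixed, Cyrus's statement is false, so Cyrus is a liar.
With that fixed, Ravi's statement is false, so Ravi is a liar.

Ben: liar, Grace: truth-teller, Cyrus: liar, Ravi: liar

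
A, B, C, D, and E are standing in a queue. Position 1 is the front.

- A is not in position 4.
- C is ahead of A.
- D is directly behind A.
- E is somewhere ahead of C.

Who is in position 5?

B

With clues 1–2, C is ruled out for position 5.
With clues 1–3, A and D are ruled out for position 5.
With clues 1–4, E is ruled out for position 5.
So position 5 is B.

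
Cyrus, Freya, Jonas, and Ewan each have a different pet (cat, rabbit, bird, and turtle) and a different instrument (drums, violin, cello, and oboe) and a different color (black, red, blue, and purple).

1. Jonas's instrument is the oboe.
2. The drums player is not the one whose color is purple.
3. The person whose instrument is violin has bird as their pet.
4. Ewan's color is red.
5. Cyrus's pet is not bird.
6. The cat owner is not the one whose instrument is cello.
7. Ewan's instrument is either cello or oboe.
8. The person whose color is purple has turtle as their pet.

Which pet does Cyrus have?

With clues 1–5, bird is impossible for Cyrus's pet.
With clues 1–8, rabbit and turtle are impossible for Cyrus's pet.
That leaves cat.

cat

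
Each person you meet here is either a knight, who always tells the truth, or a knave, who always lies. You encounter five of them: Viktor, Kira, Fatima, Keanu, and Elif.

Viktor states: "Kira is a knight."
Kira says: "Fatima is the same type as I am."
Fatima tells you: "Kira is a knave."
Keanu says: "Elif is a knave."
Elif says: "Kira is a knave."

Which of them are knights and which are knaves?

Consider Viktor. Suppose Viktor is a knight.
Then no assignment of the remaining roles makes every statement match its speaker's type — contradiction.
So Viktor is a knave.
Consider Kira. Suppose Kira is a knight.
Then Viktor's statement comes out true, contradicting Viktor being a knave.
So Kira is a knave.
With that fixed, Fatima's statement is true, so Fatima is a knight.
With that fixed, Elif's statement is true, so Elif is a knight.
With that fixed, Keanu's statement is false, so Keanu is a knave.

Viktor: knave, Kira: knave, Fatima: knight, Keanu: knave, Elif: knight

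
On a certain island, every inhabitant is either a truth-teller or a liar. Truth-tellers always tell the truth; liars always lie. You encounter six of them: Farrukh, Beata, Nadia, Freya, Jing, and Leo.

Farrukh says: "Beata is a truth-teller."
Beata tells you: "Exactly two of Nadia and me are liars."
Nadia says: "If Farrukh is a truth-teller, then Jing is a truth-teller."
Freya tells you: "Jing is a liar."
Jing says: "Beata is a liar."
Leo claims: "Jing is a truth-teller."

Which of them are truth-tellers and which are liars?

Farrukh: liar, Beata: liar, Nadia: truth-teller, Freya: liar, Jing: truth-teller, Leo: truth-teller

Consider Farrukh. Suppose Farrukh is a truth-teller.
Then no assignment of the remaining roles makes every statement match its speaker's type — contradiction.
So Farrukh is a liar.
With that fixed, Nadia's statement is true, so Nadia is a truth-teller.
With that fixed, Beata's statement is false, so Beata is a liar.
With that fixed, Jing's statement is true, so Jing is a truth-teller.
With that fixed, Leo's statement is true, so Leo is a truth-teller.
With that fixed, Freya's statement is false, so Freya is a liar.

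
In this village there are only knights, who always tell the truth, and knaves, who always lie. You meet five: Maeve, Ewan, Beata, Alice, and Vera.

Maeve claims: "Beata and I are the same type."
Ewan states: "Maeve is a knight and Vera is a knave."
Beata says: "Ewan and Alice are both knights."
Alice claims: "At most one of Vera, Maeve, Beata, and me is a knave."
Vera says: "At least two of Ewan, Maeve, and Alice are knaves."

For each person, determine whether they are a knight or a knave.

Maeve: knight, Ewan: knight, Beata: knight, Alice: knight, Vera: knave

Consider Maeve. Suppose Maeve is a knave.
Then no assignment of the remaining roles makes every statement match its speaker's type — contradiction.
So Maeve is a knight.
Consider Ewan. Suppose Ewan is a knave.
Then no assignment of the remaining roles makes every statement match its speaker's type — contradiction.
So Ewan is a knight.
With that fixed, Vera's statement is false, so Vera is a knave.
Consider Beata. Suppose Beata is a knave.
Then Maeve's statement comes out false, contradicting Maeve being a knight.
So Beata is a knight.
Consider Alice. Suppose Alice is a knave.
Then Beata's statement comes out false, contradicting Beata being a knight.
So Alice is a knight.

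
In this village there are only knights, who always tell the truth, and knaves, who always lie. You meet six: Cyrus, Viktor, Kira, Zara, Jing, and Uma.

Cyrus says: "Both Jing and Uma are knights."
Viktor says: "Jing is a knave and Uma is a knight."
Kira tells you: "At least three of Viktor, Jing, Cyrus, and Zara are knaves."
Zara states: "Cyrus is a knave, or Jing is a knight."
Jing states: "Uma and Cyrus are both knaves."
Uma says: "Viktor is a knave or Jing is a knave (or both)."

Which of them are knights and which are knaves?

Cyrus: knave, Viktor: knight, Kira: knave, Zara: knight, Jing: knave, Uma: knight

Consider Cyrus. Suppose Cyrus is a knight.
Then no assignment of the remaining roles makes every statement match its speaker's type — contradiction.
So Cyrus is a knave.
With that fixed, Zara's statement is true, so Zara is a knight.
Consider Viktor. Suppose Viktor is a knave.
Then no assignment of the remaining roles makes every statement match its speaker's type — contradiction.
So Viktor is a knight.
With that fixed, Kira's statement is false, so Kira is a knave.
Consider Jing. Suppose Jing is a knight.
Then Viktor's statement comes out false, contradicting Viktor being a knight.
So Jing is a knave.
With that fixed, Uma's statement is true, so Uma is a knight.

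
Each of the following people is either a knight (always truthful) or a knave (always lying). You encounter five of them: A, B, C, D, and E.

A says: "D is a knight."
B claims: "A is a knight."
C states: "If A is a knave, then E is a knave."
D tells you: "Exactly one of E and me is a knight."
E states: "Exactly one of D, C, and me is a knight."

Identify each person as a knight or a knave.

Consider A. Suppose A is a knave.
Then no assignment of the remaining roles makes every statement match its speaker's type — contradiction.
So A is a knight.
With that fixed, B's statement is true, so B is a knight.
With that fixed, C's statement is true, so C is a knight.
Consider D. Suppose D is a knave.
Then A's statement comes out false, contradicting A being a knight.
So D is a knight.
With that fixed, E's statement is false, so E is a knave.

A: knight, B: knight, C: knight, D: knight, E: knave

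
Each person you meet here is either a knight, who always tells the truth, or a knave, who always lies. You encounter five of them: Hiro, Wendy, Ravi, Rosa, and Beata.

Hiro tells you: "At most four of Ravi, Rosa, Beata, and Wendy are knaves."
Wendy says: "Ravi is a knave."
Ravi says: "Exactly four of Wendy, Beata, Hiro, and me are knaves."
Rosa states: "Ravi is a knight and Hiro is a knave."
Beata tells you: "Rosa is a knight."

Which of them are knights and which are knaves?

Hiro: knight, Wendy: knight, Ravi: knave, Rosa: knave, Beata: knave

Regardless of anyone's role, Hiro's statement is true, so Hiro is a knight.
With that fixed, Ravi's statement is false, so Ravi is a knave.
With that fixed, Rosa's statement is false, so Rosa is a knave.
With that fixed, Beata's statement is false, so Beata is a knave.
With that fixed, Wendy's statement is true, so Wendy is a knight.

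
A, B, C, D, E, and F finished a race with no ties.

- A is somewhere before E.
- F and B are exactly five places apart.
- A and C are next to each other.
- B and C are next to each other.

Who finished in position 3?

With clues 1–2, B and F are ruled out for place 3.
With clues 1–3, D and E are ruled out for place 3.
With clues 1–4, C is ruled out for place 3.
So place 3 is A.

A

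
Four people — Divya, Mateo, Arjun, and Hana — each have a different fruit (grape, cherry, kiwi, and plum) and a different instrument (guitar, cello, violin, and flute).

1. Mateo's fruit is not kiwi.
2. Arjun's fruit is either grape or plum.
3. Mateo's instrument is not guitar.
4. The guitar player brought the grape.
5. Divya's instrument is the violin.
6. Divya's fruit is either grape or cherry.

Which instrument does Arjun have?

guitar

With clues 1–5, violin is impossible for Arjun's instrument.
With clues 1–6, cello and flute are impossible for Arjun's instrument.
That leaves guitar.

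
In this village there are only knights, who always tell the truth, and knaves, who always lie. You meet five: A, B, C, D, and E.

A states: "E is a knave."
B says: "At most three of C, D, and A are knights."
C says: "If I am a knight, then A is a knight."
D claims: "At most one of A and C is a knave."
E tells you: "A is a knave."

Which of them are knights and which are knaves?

Regardless of anyone's role, B's statement is true, so B is a knight.
Consider A. Suppose A is a knave.
Then whichever role C has, C's statement has the wrong truth value — contradiction.
So A is a knight.
With that fixed, C's statement is true, so C is a knight.
With that fixed, D's statement is true, so D is a knight.
With that fixed, E's statement is false, so E is a knave.

A: knight, B: knight, C: knight, D: knight, E: knave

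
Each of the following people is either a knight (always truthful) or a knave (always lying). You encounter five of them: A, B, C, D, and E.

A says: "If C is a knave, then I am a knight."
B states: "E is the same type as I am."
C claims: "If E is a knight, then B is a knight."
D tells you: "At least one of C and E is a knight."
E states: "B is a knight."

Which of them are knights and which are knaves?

Consider A. Suppose A is a knave.
Then no assignment of the remaining roles makes every statement match its speaker's type — contradiction.
So A is a knight.
Consider B. Suppose B is a knave.
Then no assignment of the remaining roles makes every statement match its speaker's type — contradiction.
So B is a knight.
With that fixed, C's statement is true, so C is a knight.
With that fixed, D's statement is true, so D is a knight.
With that fixed, E's statement is true, so E is a knight.

A: knight, B: knight, C: knight, D: knight, E: knight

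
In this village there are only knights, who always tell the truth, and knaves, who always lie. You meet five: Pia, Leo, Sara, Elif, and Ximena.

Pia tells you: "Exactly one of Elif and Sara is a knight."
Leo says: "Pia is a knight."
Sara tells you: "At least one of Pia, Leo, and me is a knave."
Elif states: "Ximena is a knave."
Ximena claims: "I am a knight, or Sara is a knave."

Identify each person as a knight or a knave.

Consider Pia. Suppose Pia is a knight.
Then no assignment of the remaining roles makes every statement match its speaker's type — contradiction.
So Pia is a knave.
With that fixed, Leo's statement is false, so Leo is a knave.
With that fixed, Sara's statement is true, so Sara is a knight.
Consider Elif. Suppose Elif is a knave.
Then Pia's statement comes out true, contradicting Pia being a knave.
So Elif is a knight.
Consider Ximena. Suppose Ximena is a knight.
Then Elif's statement comes out false, contradicting Elif being a knight.
So Ximena is a knave.

Pia: knave, Leo: knave, Sara: knight, Elif: knight, Ximena: knave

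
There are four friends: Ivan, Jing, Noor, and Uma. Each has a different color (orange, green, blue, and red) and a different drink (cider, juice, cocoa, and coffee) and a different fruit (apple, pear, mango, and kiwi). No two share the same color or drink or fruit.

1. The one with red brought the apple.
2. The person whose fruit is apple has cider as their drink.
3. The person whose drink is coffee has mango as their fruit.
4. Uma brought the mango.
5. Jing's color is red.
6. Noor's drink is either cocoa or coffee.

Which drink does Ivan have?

juice

With clues 1–4, coffee is impossible for Ivan's drink.
With clues 1–5, cider is impossible for Ivan's drink.
With clues 1–6, cocoa is impossible for Ivan's drink.
That leaves juice.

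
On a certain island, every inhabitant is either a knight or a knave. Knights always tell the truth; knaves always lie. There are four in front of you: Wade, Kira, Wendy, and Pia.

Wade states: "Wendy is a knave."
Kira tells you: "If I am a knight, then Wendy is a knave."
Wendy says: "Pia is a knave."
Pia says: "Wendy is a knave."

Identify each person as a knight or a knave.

Wade: knight, Kira: knight, Wendy: knave, Pia: knight

Consider Wade. Suppose Wade is a knave.
Then no assignment of the remaining roles makes every statement match its speaker's type — contradiction.
So Wade is a knight.
Consider Kira. Suppose Kira is a knave.
Then Kira's own statement would have to be false, but it can't be — contradiction.
So Kira is a knight.
Consider Wendy. Suppose Wendy is a knight.
Then Wade's statement comes out false, contradicting Wade being a knight.
So Wendy is a knave.
With that fixed, Pia's statement is true, so Pia is a knight.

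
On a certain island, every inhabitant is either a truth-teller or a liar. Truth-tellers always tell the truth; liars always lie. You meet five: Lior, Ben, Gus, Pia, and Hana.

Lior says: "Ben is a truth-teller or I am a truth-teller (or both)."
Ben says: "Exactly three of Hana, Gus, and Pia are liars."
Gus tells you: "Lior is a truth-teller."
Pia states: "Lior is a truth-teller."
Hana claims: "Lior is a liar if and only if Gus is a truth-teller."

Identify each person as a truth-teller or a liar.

Lior: truth-teller, Ben: liar, Gus: truth-teller, Pia: truth-teller, Hana: liar

Consider Lior. Suppose Lior is a liar.
Then no assignment of the remaining roles makes every statement match its speaker's type — contradiction.
So Lior is a truth-teller.
With that fixed, Gus's statement is true, so Gus is a truth-teller.
With that fixed, Pia's statement is true, so Pia is a truth-teller.
With that fixed, Hana's statement is false, so Hana is a liar.
With that fixed, Ben's statement is false, so Ben is a liar.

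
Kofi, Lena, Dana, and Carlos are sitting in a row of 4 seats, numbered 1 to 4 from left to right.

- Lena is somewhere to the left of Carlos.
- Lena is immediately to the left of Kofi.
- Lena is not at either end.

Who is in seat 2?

With clues 1–2, Carlos and Dana are ruled out for seat 2.
With clues 1–3, Kofi is ruled out for seat 2.
So seat 2 is Lena.

Lena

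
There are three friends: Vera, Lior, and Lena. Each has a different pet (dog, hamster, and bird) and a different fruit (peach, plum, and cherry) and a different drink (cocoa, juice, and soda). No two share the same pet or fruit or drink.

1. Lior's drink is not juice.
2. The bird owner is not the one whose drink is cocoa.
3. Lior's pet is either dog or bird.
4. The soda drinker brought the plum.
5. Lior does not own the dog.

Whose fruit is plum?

With clues 1–5, Lena and Vera are impossible for the one with fruit plum.
That leaves Lior.

Lior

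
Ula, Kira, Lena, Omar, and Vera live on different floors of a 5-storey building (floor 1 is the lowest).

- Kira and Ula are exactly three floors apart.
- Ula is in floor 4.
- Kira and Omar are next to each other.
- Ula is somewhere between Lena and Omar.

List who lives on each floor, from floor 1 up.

From clue 1: Ula is in {1,2,4,5}.
From clues 1–2: Kira → floor 1, Ula → floor 4.
From clues 1–3: Omar → floor 2.
From clues 1–4: Vera → floor 3, Lena → floor 5.

Kira, Omar, Vera, Ula, Lena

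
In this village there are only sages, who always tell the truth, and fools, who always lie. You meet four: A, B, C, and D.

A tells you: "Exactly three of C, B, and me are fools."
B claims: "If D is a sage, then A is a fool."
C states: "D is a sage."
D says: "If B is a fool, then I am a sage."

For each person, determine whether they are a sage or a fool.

Consider A. Suppose A is a sage.
Then A's own statement would have to be true, but it can't be — contradiction.
So A is a fool.
With that fixed, B's statement is true, so B is a sage.
With that fixed, D's statement is true, so D is a sage.
With that fixed, C's statement is true, so C is a sage.

A: fool, B: sage, C: sage, D: sage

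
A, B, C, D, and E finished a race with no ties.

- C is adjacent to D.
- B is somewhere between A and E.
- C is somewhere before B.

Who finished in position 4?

With clues 1–2, A and E are ruled out for place 4.
With clues 1–3, C and D are ruled out for place 4.
So place 4 is B.

B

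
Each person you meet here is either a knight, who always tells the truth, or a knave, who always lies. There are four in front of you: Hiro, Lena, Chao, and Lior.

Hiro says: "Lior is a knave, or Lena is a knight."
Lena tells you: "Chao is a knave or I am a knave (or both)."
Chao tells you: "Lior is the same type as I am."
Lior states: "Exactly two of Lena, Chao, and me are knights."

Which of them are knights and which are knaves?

Consider Hiro. Suppose Hiro is a knave.
Then no assignment of the remaining roles makes every statement match its speaker's type — contradiction.
So Hiro is a knight.
Consider Lena. Suppose Lena is a knave.
Then Lena's own statement would have to be false, but it can't be — contradiction.
So Lena is a knight.
Consider Chao. Suppose Chao is a knight.
Then Lena's statement comes out false, contradicting Lena being a knight.
So Chao is a knave.
Consider Lior. Suppose Lior is a knave.
Then Chao's statement comes out true, contradicting Chao being a knave.
So Lior is a knight.

Hiro: knight, Lena: knight, Chao: knave, Lior: knight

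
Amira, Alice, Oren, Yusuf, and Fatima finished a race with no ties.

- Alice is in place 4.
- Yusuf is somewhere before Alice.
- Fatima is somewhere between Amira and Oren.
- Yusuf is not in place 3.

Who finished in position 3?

Fatima

With clue 1, Alice is ruled out for place 3.
With clues 1–3, Amira and Oren are ruled out for place 3.
With clues 1–4, Yusuf is ruled out for place 3.
So place 3 is Fatima.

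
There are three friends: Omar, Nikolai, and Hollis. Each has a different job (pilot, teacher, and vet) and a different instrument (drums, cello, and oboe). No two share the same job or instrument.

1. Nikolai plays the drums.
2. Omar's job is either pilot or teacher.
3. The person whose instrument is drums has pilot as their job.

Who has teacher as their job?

With clues 1–3, Hollis and Nikolai are impossible for the one with job teacher.
That leaves Omar.

Omar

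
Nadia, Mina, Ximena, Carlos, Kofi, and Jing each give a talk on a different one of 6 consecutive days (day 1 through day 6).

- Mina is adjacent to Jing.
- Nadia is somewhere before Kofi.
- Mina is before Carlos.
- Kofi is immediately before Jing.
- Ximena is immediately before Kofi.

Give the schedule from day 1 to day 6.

From clues 1–2: Nadia is in {1,2,3,4,5}.
From clues 1–3: Carlos is in {3,4,5,6}.
From clues 1–4: Nadia is in {1,2}.
From clues 1–5: Nadia → day 1, Ximena → day 2, Kofi → day 3, Jing → day 4, Mina → day 5, Carlos → day 6.

Nadia, Ximena, Kofi, Jing, Mina, Carlos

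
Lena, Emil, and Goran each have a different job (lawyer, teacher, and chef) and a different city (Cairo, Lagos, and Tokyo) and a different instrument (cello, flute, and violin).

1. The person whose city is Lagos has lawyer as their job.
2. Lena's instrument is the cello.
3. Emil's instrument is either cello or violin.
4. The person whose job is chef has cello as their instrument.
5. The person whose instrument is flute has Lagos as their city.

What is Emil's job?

With clues 1–4, chef is impossible for Emil's job.
With clues 1–5, lawyer is impossible for Emil's job.
That leaves teacher.

teacher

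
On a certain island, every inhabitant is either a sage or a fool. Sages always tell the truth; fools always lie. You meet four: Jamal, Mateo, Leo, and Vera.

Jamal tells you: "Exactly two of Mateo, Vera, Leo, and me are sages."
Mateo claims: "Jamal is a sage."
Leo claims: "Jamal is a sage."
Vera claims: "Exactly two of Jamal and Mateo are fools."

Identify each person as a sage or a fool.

Jamal: fool, Mateo: fool, Leo: fool, Vera: sage

Consider Jamal. Suppose Jamal is a sage.
Then no assignment of the remaining roles makes every statement match its speaker's type — contradiction.
So Jamal is a fool.
With that fixed, Mateo's statement is false, so Mateo is a fool.
With that fixed, Leo's statement is false, so Leo is a fool.
With that fixed, Vera's statement is true, so Vera is a sage.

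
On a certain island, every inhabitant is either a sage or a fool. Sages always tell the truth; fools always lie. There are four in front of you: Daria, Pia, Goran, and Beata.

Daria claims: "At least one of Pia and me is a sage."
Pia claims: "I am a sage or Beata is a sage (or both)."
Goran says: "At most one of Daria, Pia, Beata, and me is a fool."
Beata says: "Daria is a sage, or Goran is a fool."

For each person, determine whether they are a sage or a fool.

Daria: sage, Pia: sage, Goran: sage, Beata: sage

Consider Daria. Suppose Daria is a fool.
Then no assignment of the remaining roles makes every statement match its speaker's type — contradiction.
So Daria is a sage.
With that fixed, Beata's statement is true, so Beata is a sage.
With that fixed, Pia's statement is true, so Pia is a sage.
With that fixed, Goran's statement is true, so Goran is a sage.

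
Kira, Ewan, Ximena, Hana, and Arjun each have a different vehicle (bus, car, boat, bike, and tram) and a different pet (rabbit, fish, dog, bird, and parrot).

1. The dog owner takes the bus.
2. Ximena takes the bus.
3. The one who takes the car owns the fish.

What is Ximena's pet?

With clues 1–2, bird, fish, parrot, and rabbit are impossible for Ximena's pet.
That leaves dog.

dog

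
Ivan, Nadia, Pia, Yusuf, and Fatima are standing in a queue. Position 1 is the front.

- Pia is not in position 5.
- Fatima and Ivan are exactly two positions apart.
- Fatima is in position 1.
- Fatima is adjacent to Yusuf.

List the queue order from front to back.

From clue 1: Pia is in {1,2,3,4}.
From clues 1–3: Fatima → position 1, Ivan → position 3.
From clues 1–4: Yusuf → position 2, Pia → position 4, Nadia → position 5.

Fatima, Yusuf, Ivan, Pia, Nadia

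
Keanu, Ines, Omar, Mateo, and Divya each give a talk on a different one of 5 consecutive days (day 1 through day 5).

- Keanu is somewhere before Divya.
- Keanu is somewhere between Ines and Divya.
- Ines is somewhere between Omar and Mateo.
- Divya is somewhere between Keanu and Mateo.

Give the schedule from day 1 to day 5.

From clue 1: Keanu is in {1,2,3,4}.
From clues 1–2: Keanu is in {2,3,4}.
From clues 1–3: Ines → day 2.
From clues 1–4: Omar → day 1, Keanu → day 3, Divya → day 4, Mateo → day 5.

Omar, Ines, Keanu, Divya, Mateo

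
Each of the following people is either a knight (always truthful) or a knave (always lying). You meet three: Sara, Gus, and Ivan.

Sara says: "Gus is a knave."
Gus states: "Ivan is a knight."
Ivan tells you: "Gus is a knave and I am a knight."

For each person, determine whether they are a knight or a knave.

Sara: knight, Gus: knave, Ivan: knave

Consider Sara. Suppose Sara is a knave.
Then no assignment of the remaining roles makes every statement match its speaker's type — contradiction.
So Sara is a knight.
Consider Gus. Suppose Gus is a knight.
Then Sara's statement comes out false, contradicting Sara being a knight.
So Gus is a knave.
Consider Ivan. Suppose Ivan is a knight.
Then Gus's statement comes out true, contradicting Gus being a knave.
So Ivan is a knave.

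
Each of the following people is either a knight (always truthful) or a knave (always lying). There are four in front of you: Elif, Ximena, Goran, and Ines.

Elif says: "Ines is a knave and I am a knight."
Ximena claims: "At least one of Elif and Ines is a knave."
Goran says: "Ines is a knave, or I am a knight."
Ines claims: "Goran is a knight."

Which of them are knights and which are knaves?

Elif: knave, Ximena: knight, Goran: knight, Ines: knight

Consider Elif. Suppose Elif is a knight.
Then no assignment of the remaining roles makes every statement match its speaker's type — contradiction.
So Elif is a knave.
With that fixed, Ximena's statement is true, so Ximena is a knight.
Consider Goran. Suppose Goran is a knave.
Then no assignment of the remaining roles makes every statement match its speaker's type — contradiction.
So Goran is a knight.
With that fixed, Ines's statement is true, so Ines is a knight.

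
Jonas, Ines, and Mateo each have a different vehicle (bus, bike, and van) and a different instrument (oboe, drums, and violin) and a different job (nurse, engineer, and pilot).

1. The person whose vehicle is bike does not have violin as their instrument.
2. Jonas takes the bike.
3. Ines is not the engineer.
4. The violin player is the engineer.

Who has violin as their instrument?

With clues 1–2, Jonas is impossible for the one with instrument violin.
With clues 1–4, Ines is impossible for the one with instrument violin.
That leaves Mateo.

Mateo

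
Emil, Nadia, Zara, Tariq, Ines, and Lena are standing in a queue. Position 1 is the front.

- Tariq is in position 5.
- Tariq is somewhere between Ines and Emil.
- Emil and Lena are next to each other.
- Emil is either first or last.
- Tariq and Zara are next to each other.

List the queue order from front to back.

Emil, Lena, Nadia, Zara, Tariq, Ines

From clue 1: Tariq → position 5.
From clues 1–2: Nadia is in {1,2,3,4}.
From clues 1–3: Ines → position 6.
From clues 1–4: Emil → position 1, Lena → position 2.
From clues 1–5: Nadia → position 3, Zara → position 4.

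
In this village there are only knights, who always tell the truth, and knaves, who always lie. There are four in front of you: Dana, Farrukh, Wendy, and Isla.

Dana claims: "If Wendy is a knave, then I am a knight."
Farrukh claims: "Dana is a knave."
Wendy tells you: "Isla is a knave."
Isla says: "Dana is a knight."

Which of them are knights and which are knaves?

Dana: knight, Farrukh: knave, Wendy: knave, Isla: knight

Consider Dana. Suppose Dana is a knave.
Then no assignment of the remaining roles makes every statement match its speaker's type — contradiction.
So Dana is a knight.
With that fixed, Farrukh's statement is false, so Farrukh is a knave.
With that fixed, Isla's statement is true, so Isla is a knight.
With that fixed, Wendy's statement is false, so Wendy is a knave.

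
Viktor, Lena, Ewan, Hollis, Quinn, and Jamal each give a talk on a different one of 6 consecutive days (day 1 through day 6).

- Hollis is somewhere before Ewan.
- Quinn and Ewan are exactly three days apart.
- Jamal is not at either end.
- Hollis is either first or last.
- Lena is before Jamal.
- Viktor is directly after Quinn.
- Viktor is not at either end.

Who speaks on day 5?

Jamal

With clues 1–4, Hollis is ruled out for day 5.
With clues 1–5, Lena is ruled out for day 5.
With clues 1–6, Ewan and Viktor are ruled out for day 5.
With clues 1–7, Quinn is ruled out for day 5.
So day 5 is Jamal.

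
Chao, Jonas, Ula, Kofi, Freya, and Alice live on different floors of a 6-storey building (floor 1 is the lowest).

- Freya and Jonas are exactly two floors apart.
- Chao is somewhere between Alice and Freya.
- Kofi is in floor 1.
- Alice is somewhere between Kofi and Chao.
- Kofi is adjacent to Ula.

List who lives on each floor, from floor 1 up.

Kofi, Ula, Alice, Jonas, Chao, Freya

From clues 1–2: Chao is in {2,3,4,5}.
From clues 1–3: Kofi → floor 1.
From clues 1–4: Alice is in {2,3}.
From clues 1–5: Ula → floor 2, Alice → floor 3, Jonas → floor 4, Chao → floor 5, Freya → floor 6.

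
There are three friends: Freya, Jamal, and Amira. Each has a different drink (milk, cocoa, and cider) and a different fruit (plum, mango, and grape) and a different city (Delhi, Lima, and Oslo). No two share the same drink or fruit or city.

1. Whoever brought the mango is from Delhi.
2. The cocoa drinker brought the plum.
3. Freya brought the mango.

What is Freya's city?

With clues 1–3, Lima and Oslo are impossible for Freya's city.
That leaves Delhi.

Delhi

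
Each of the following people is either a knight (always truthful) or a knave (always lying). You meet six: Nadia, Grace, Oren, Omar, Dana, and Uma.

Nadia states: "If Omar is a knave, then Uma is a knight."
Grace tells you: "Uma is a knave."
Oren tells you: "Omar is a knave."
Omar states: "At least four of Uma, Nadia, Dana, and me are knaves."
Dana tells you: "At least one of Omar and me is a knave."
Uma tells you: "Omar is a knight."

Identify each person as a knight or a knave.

Consider Nadia. Suppose Nadia is a knight.
Then no assignment of the remaining roles makes every statement match its speaker's type — contradiction.
So Nadia is a knave.
Consider Grace. Suppose Grace is a knave.
Then no assignment of the remaining roles makes every statement match its speaker's type — contradiction.
So Grace is a knight.
Consider Oren. Suppose Oren is a knave.
Then no assignment of the remaining roles makes every statement match its speaker's type — contradiction.
So Oren is a knight.
Consider Omar. Suppose Omar is a knight.
Then Nadia's statement comes out true, contradicting Nadia being a knave.
So Omar is a knave.
With that fixed, Dana's statement is true, so Dana is a knight.
With that fixed, Uma's statement is false, so Uma is a knave.

Nadia: knave, Grace: knight, Oren: knight, Omar: knave, Dana: knight, Uma: knave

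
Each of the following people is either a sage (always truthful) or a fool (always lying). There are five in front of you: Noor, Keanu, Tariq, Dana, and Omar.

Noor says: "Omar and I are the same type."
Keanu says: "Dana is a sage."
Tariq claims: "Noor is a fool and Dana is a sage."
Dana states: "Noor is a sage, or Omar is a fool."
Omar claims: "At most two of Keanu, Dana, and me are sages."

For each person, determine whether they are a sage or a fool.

Noor: fool, Keanu: fool, Tariq: fool, Dana: fool, Omar: sage

Consider Noor. Suppose Noor is a sage.
Then no assignment of the remaining roles makes every statement match its speaker's type — contradiction.
So Noor is a fool.
Consider Keanu. Suppose Keanu is a sage.
Then no assignment of the remaining roles makes every statement match its speaker's type — contradiction.
So Keanu is a fool.
With that fixed, Omar's statement is true, so Omar is a sage.
With that fixed, Dana's statement is false, so Dana is a fool.
With that fixed, Tariq's statement is false, so Tariq is a fool.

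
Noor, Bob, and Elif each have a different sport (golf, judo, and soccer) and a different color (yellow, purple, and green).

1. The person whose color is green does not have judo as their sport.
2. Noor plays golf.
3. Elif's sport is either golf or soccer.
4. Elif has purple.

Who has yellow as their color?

Bob

With clues 1–4, Elif and Noor are impossible for the one with color yellow.
That leaves Bob.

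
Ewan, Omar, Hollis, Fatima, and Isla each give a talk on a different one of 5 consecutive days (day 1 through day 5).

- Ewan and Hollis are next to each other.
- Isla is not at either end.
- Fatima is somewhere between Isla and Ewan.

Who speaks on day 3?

Fatima

With clues 1–3, Ewan, Hollis, Isla, and Omar are ruled out for day 3.
So day 3 is Fatima.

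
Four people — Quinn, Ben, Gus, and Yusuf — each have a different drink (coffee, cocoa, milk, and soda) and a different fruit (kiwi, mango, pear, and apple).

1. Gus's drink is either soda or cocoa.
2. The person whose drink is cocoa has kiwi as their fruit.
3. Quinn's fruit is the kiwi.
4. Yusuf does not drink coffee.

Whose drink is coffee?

Clue 1 rules out Gus for the one with drink coffee.
With clues 1–3, Quinn is impossible for the one with drink coffee.
With clues 1–4, Yusuf is impossible for the one with drink coffee.
That leaves Ben.

Ben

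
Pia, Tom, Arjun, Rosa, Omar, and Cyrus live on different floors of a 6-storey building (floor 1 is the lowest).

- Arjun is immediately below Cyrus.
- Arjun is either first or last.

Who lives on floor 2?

With clues 1–2, Arjun, Omar, Pia, Rosa, and Tom are ruled out for floor 2.
So floor 2 is Cyrus.

Cyrus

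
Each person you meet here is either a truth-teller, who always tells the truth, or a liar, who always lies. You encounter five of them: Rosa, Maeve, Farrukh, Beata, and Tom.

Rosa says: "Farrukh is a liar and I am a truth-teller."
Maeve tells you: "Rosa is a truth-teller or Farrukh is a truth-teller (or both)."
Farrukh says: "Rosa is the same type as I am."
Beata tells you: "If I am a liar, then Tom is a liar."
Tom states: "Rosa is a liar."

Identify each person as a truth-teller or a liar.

Rosa: truth-teller, Maeve: truth-teller, Farrukh: liar, Beata: truth-teller, Tom: liar

Consider Rosa. Suppose Rosa is a liar.
Then whichever role Farrukh has, Farrukh's statement has the wrong truth value — contradiction.
So Rosa is a truth-teller.
With that fixed, Maeve's statement is true, so Maeve is a truth-teller.
With that fixed, Tom's statement is false, so Tom is a liar.
With that fixed, Beata's statement is true, so Beata is a truth-teller.
Consider Farrukh. Suppose Farrukh is a truth-teller.
Then Rosa's statement comes out false, contradicting Rosa being a truth-teller.
So Farrukh is a liar.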